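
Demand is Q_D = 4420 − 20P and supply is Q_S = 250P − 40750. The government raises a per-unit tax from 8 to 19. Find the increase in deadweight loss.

2750

In inverse form: demand P = 221 − 0.05Q, supply P = 163 + 0.004Q.
Competitive equilibrium: 221 − 0.05Q = 163 + 0.004Q → Q* = 1074.0741, P* = 167.2963.
For a per-unit tax t: ΔQ = t/0.054, so DWL = ½·t·(t/0.054) = t²/0.108.
At t = 8: DWL = 592.593. At t = 19: DWL = 3342.593.
Increase = 3342.593 − 592.593 = 2750.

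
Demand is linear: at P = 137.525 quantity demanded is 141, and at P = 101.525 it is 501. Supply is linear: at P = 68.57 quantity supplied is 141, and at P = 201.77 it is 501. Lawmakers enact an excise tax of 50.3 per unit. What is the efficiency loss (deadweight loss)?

Demand slope = (101.525 − 137.525)/(501 − 141) = −0.1, so P = 151.625 − 0.1Q.
Supply slope = (201.77 − 68.57)/(501 − 141) = 0.37, so P = 16.4 + 0.37Q.
Competitive equilibrium: 151.625 − 0.1Q = 16.4 + 0.37Q → Q* = 287.7128, P* = 122.8537.
With the tax, the buyer price exceeds the seller price by 50.3: (151.625 − 0.1Q) − (16.4 + 0.37Q) = 50.3 → Q' = 180.6915.
ΔQ = 287.7128 − 180.6915 = 107.0213; the wedge equals the tax, 50.3.
The triangle = ½ × 107.0213 × 50.3 = 2691.59.

2691.59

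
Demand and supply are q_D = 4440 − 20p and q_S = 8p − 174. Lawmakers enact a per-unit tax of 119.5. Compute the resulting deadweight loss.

40800.71

In inverse form: demand p = 222 − 0.05q, supply p = 21.75 + 0.125q.
Competitive equilibrium: 222 − 0.05q = 21.75 + 0.125q → q* = 1144.2857, p* = 164.7857.
With the tax, the buyer price exceeds the seller price by 119.5: (222 − 0.05q) − (21.75 + 0.125q) = 119.5 → q' = 461.4286.
Δq = 1144.2857 − 461.4286 = 682.8571; the wedge equals the tax, 119.5.
DWL = ½ × 682.8571 × 119.5 = 40800.71.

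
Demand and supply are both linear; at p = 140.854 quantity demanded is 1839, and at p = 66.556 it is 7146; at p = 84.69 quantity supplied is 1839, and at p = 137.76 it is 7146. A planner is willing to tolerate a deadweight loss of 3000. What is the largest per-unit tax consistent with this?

12

Demand slope = (66.556 − 140.854)/(7146 − 1839) = −0.014, so p = 166.6 − 0.014q.
Supply slope = (137.76 − 84.69)/(7146 − 1839) = 0.01, so p = 66.3 + 0.01q.
Competitive equilibrium: 166.6 − 0.014q = 66.3 + 0.01q → q* = 4179.1667, p* = 108.0917.
A tax t gives Δq = t/0.024 and wedge t, so DWL = t²/0.048.
t²/0.048 = 3000 → t² = 144 → t = 12.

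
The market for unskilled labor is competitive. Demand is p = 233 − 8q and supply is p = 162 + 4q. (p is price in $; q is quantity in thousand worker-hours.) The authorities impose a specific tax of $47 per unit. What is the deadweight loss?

Competitive equilibrium: 233 − 8q = 162 + 4q → q* = 5.9167, p* = 185.6667.
With the tax, the buyer price exceeds the seller price by 47: (233 − 8q) − (162 + 4q) = 47 → q' = 2.
Δq = 5.9167 − 2 = 3.9167; the wedge equals the tax, 47.
Welfare loss = ½ × 3.9167 × 47 = $92.04 thousand.

$92.04 thousand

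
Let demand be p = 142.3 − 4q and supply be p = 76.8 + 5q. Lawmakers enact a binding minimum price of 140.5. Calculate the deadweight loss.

Competitive equilibrium: 142.3 − 4q = 76.8 + 5q → q* = 7.2778, p* = 113.1889.
At the floor p = 140.5, quantity demanded = (142.3 − 140.5)/4 = 0.45.
Sellers' marginal cost at q' = 0.45: 76.8 + 5·0.45 = 79.05.
Δq = 7.2778 − 0.45 = 6.8278; wedge = 140.5 − 79.05 = 61.45.
The triangle = ½ × 6.8278 × 61.45 = 209.78.

209.78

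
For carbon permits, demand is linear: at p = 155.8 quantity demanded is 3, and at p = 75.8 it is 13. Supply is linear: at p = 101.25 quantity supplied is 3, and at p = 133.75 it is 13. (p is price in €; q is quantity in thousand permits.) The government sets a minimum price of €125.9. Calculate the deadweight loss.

€6.95 thousand

Demand slope = (75.8 − 155.8)/(13 − 3) = −8, so p = 179.8 − 8q.
Supply slope = (133.75 − 101.25)/(13 − 3) = 3.25, so p = 91.5 + 3.25q.
Competitive equilibrium: 179.8 − 8q = 91.5 + 3.25q → q* = 7.8489, p* = 117.0089.
At the floor p = 125.9, quantity demanded = (179.8 − 125.9)/8 = 6.7375.
Sellers' marginal cost at q' = 6.7375: 91.5 + 3.25·6.7375 = 113.3969.
Δq = 7.8489 − 6.7375 = 1.1114; wedge = 125.9 − 113.3969 = 12.5031.
DWL = ½ × 1.1114 × 12.5031 = €6.95 thousand.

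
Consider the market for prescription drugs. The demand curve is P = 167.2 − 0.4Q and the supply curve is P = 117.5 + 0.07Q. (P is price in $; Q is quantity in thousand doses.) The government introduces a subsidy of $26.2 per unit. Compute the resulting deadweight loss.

$730.26 thousand

Competitive equilibrium: 167.2 − 0.4Q = 117.5 + 0.07Q → Q* = 105.7447, P* = 124.9021.
The subsidy lowers effective supply by 26.2: P = 91.3 + 0.07Q.
New quantity: 167.2 − 0.4Q = 91.3 + 0.07Q → Q' = 161.4894.
Overproduction ΔQ = 161.4894 − 105.7447 = 55.7447; wedge = subsidy = 26.2.
Deadweight loss = ½ × 55.7447 × 26.2 = $730.26 thousand.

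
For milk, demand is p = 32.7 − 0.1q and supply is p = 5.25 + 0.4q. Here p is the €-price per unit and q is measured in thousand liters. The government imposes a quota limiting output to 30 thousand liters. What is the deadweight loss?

€155 thousand

Competitive equilibrium: 32.7 − 0.1q = 5.25 + 0.4q → q* = 54.9, p* = 27.21.
At q = 30: demand price = 32.7 − 0.1·30 = 29.7; supply price = 5.25 + 0.4·30 = 17.25.
Δq = 54.9 − 30 = 24.9; wedge = 29.7 − 17.25 = 12.45.
Deadweight loss = ½ × 24.9 × 12.45 = €155 thousand.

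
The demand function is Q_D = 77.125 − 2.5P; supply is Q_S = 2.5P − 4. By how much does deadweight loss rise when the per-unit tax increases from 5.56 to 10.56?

50.375

In inverse form: demand P = 30.85 − 0.4Q, supply P = 1.6 + 0.4Q.
Competitive equilibrium: 30.85 − 0.4Q = 1.6 + 0.4Q → Q* = 36.5625, P* = 16.225.
For a per-unit tax t: ΔQ = t/0.8, so DWL = ½·t·(t/0.8) = t²/1.6.
At t = 5.56: DWL = 19.321. At t = 10.56: DWL = 69.696.
Increase = 69.696 − 19.321 = 50.375.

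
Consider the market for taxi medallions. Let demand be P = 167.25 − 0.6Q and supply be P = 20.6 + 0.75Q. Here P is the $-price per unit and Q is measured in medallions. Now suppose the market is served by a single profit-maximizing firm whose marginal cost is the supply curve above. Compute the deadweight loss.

$754.11

Competitive equilibrium: 167.25 − 0.6Q = 20.6 + 0.75Q → Q* = 108.6296, P* = 102.0722.
Marginal revenue: MR = 167.25 − 1.2Q. Set MR = MC: 167.25 − 1.2Q = 20.6 + 0.75Q → Q_m = 75.2051.
Price P_m = 167.25 − 0.6·75.2051 = 122.1269; MC(Q_m) = 20.6 + 0.75·75.2051 = 77.0038.
Competitive Q* = 108.6296, so ΔQ = 33.4245; wedge = 122.1269 − 77.0038 = 45.1231.
DWL = ½ × 33.4245 × 45.1231 = $754.11.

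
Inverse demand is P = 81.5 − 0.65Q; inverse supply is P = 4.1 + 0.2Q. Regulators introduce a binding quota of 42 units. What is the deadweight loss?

1022.88

Competitive equilibrium: 81.5 − 0.65Q = 4.1 + 0.2Q → Q* = 91.0588, P* = 22.3118.
At Q = 42: demand price = 81.5 − 0.65·42 = 54.2; supply price = 4.1 + 0.2·42 = 12.5.
ΔQ = 91.0588 − 42 = 49.0588; wedge = 54.2 − 12.5 = 41.7.
Welfare loss = ½ × 49.0588 × 41.7 = 1022.88.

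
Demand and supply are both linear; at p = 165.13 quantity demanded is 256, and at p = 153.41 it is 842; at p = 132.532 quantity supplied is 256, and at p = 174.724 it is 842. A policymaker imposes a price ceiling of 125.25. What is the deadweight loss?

Demand slope = (153.41 − 165.13)/(842 − 256) = −0.02, so p = 170.25 − 0.02q.
Supply slope = (174.724 − 132.532)/(842 − 256) = 0.072, so p = 114.1 + 0.072q.
Competitive equilibrium: 170.25 − 0.02q = 114.1 + 0.072q → q* = 610.32609, p* = 158.04348.
At the ceiling p = 125.25, quantity supplied = (125.25 − 114.1)/0.072 = 154.86111.
Willingness to pay at q' = 154.86111: 170.25 − 0.02·154.86111 = 167.15278.
Δq = 610.32609 − 154.86111 = 455.46498; wedge = 167.15278 − 125.25 = 41.90278.
Deadweight loss = ½ × 455.46498 × 41.90278 = 9542.62.

9542.62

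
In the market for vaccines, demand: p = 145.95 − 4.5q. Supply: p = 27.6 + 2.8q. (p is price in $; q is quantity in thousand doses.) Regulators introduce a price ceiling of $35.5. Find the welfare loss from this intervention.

Competitive equilibrium: 145.95 − 4.5q = 27.6 + 2.8q → q* = 16.21233, p* = 72.99452.
At the ceiling p = 35.5, quantity supplied = (35.5 − 27.6)/2.8 = 2.82143.
Willingness to pay at q' = 2.82143: 145.95 − 4.5·2.82143 = 133.25357.
Δq = 16.21233 − 2.82143 = 13.3909; wedge = 133.25357 − 35.5 = 97.75357.
Deadweight loss = ½ × 13.3909 × 97.75357 = $654.50 thousand.

$654.50 thousand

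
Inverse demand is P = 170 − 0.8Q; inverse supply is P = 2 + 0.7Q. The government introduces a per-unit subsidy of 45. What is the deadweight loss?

Competitive equilibrium: 170 − 0.8Q = 2 + 0.7Q → Q* = 112, P* = 80.4.
The subsidy lowers effective supply by 45: P = 0.7Q − 43.
New quantity: 170 − 0.8Q = 0.7Q − 43 → Q' = 142.
Overproduction ΔQ = 142 − 112 = 30; wedge = subsidy = 45.
DWL = ½ × 30 × 45 = 675.

675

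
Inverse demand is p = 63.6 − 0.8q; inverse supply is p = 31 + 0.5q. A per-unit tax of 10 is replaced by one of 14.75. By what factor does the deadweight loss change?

Competitive equilibrium: 63.6 − 0.8q = 31 + 0.5q → q* = 25.0769, p* = 43.5385.
For a per-unit tax t: Δq = t/1.3, so DWL = ½·t·(t/1.3) = t²/2.6.
At t = 10: DWL = 38.462. At t = 14.75: DWL = 83.678.
Ratio = (14.75/10)² = 2.176.

2.176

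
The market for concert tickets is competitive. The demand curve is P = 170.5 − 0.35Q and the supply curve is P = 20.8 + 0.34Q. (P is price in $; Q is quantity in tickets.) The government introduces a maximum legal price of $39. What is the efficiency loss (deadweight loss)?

$9214.40

Competitive equilibrium: 170.5 − 0.35Q = 20.8 + 0.34Q → Q* = 216.9565, P* = 94.5652.
At the ceiling P = 39, quantity supplied = (39 − 20.8)/0.34 = 53.5294.
Willingness to pay at Q' = 53.5294: 170.5 − 0.35·53.5294 = 151.7647.
ΔQ = 216.9565 − 53.5294 = 163.4271; wedge = 151.7647 − 39 = 112.7647.
The triangle = ½ × 163.4271 × 112.7647 = $9214.40.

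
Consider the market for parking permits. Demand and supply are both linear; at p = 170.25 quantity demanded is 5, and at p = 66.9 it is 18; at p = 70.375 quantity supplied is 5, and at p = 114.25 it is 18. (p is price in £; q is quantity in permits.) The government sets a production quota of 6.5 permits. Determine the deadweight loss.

Demand slope = (66.9 − 170.25)/(18 − 5) = −7.95, so p = 210 − 7.95q.
Supply slope = (114.25 − 70.375)/(18 − 5) = 3.375, so p = 53.5 + 3.375q.
Competitive equilibrium: 210 − 7.95q = 53.5 + 3.375q → q* = 13.819, p* = 100.1391.
At q = 6.5: demand price = 210 − 7.95·6.5 = 158.325; supply price = 53.5 + 3.375·6.5 = 75.4375.
Δq = 13.819 − 6.5 = 7.319; wedge = 158.325 − 75.4375 = 82.8875.
Welfare loss = ½ × 7.319 × 82.8875 = £303.33.

£303.33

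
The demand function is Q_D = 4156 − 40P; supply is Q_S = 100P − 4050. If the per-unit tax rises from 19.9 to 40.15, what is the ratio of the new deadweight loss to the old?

In inverse form: demand P = 103.9 − 0.025Q, supply P = 40.5 + 0.01Q.
Competitive equilibrium: 103.9 − 0.025Q = 40.5 + 0.01Q → Q* = 1811.4286, P* = 58.6143.
For a per-unit tax t: ΔQ = t/0.035, so DWL = ½·t·(t/0.035) = t²/0.07.
At t = 19.9: DWL = 5657.286. At t = 40.15: DWL = 23028.893.
Ratio = (40.15/19.9)² = 4.071.

4.071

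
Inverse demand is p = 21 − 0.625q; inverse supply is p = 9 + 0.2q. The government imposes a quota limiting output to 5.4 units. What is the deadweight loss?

Competitive equilibrium: 21 − 0.625q = 9 + 0.2q → q* = 14.5455, p* = 11.9091.
At q = 5.4: demand price = 21 − 0.625·5.4 = 17.625; supply price = 9 + 0.2·5.4 = 10.08.
Δq = 14.5455 − 5.4 = 9.1455; wedge = 17.625 − 10.08 = 7.545.
Deadweight loss = ½ × 9.1455 × 7.545 = 34.50.

34.50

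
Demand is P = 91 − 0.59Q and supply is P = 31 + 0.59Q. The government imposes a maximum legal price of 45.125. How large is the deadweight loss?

427.15

Competitive equilibrium: 91 − 0.59Q = 31 + 0.59Q → Q* = 50.8475, P* = 61.
At the ceiling P = 45.125, quantity supplied = (45.125 − 31)/0.59 = 23.9407.
Willingness to pay at Q' = 23.9407: 91 − 0.59·23.9407 = 76.875.
ΔQ = 50.8475 − 23.9407 = 26.9068; wedge = 76.875 − 45.125 = 31.75.
DWL = ½ × 26.9068 × 31.75 = 427.15.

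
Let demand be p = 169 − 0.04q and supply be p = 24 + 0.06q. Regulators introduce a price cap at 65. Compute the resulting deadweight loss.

Competitive equilibrium: 169 − 0.04q = 24 + 0.06q → q* = 1450, p* = 111.
At the ceiling p = 65, quantity supplied = (65 − 24)/0.06 = 683.33333.
Willingness to pay at q' = 683.33333: 169 − 0.04·683.33333 = 141.66667.
Δq = 1450 − 683.33333 = 766.66667; wedge = 141.66667 − 65 = 76.66667.
Deadweight loss = ½ × 766.66667 × 76.66667 = 29388.89.

29388.89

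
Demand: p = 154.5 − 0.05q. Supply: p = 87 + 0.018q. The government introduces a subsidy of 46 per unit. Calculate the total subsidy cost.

76779.41

Competitive equilibrium: 154.5 − 0.05q = 87 + 0.018q → q* = 992.6471, p* = 104.8676.
The subsidy lowers effective supply by 46: p = 41 + 0.018q.
New quantity: 154.5 − 0.05q = 41 + 0.018q → q' = 1669.1176.
Total subsidy cost = 46 × 1669.1176 = 76779.41.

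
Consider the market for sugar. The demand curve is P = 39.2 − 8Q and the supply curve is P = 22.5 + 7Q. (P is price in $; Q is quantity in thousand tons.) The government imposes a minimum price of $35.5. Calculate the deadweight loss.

$3.18 thousand

Competitive equilibrium: 39.2 − 8Q = 22.5 + 7Q → Q* = 1.1133, P* = 30.2933.
At the floor P = 35.5, quantity demanded = (39.2 − 35.5)/8 = 0.4625.
Sellers' marginal cost at Q' = 0.4625: 22.5 + 7·0.4625 = 25.7375.
ΔQ = 1.1133 − 0.4625 = 0.6508; wedge = 35.5 − 25.7375 = 9.7625.
Deadweight loss = ½ × 0.6508 × 9.7625 = $3.18 thousand.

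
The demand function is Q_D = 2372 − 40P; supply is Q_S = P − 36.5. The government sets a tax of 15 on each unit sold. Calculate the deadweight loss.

In inverse form: demand P = 59.3 − 0.025Q, supply P = 36.5 + Q.
Competitive equilibrium: 59.3 − 0.025Q = 36.5 + Q → Q* = 22.2439, P* = 58.7439.
With the tax, the buyer price exceeds the seller price by 15: (59.3 − 0.025Q) − (36.5 + Q) = 15 → Q' = 7.6098.
ΔQ = 22.2439 − 7.6098 = 14.6341; the wedge equals the tax, 15.
The triangle = ½ × 14.6341 × 15 = 109.76.

109.76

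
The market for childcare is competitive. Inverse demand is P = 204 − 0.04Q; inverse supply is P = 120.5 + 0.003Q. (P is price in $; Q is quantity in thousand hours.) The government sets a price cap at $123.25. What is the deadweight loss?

$22596.98 thousand

Competitive equilibrium: 204 − 0.04Q = 120.5 + 0.003Q → Q* = 1941.86047, P* = 126.32558.
At the ceiling P = 123.25, quantity supplied = (123.25 − 120.5)/0.003 = 916.66667.
Willingness to pay at Q' = 916.66667: 204 − 0.04·916.66667 = 167.33333.
ΔQ = 1941.86047 − 916.66667 = 1025.1938; wedge = 167.33333 − 123.25 = 44.08333.
DWL = ½ × 1025.1938 × 44.08333 = $22596.98 thousand.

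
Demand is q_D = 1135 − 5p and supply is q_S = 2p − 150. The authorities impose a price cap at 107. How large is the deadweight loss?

In inverse form: demand p = 227 − 0.2q, supply p = 75 + 0.5q.
Competitive equilibrium: 227 − 0.2q = 75 + 0.5q → q* = 217.1429, p* = 183.5714.
At the ceiling p = 107, quantity supplied = (107 − 75)/0.5 = 64.
Willingness to pay at q' = 64: 227 − 0.2·64 = 214.2.
Δq = 217.1429 − 64 = 153.1429; wedge = 214.2 − 107 = 107.2.
Deadweight loss = ½ × 153.1429 × 107.2 = 8208.46.

8208.46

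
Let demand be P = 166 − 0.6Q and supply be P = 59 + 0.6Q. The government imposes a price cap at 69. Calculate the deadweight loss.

Competitive equilibrium: 166 − 0.6Q = 59 + 0.6Q → Q* = 89.1667, P* = 112.5.
At the ceiling P = 69, quantity supplied = (69 − 59)/0.6 = 16.6667.
Willingness to pay at Q' = 16.6667: 166 − 0.6·16.6667 = 156.
ΔQ = 89.1667 − 16.6667 = 72.5; wedge = 156 − 69 = 87.
The triangle = ½ × 72.5 × 87 = 3153.75.

3153.75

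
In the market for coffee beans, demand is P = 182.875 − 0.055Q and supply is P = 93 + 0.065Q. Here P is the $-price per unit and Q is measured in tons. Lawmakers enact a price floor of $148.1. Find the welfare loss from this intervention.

Competitive equilibrium: 182.875 − 0.055Q = 93 + 0.065Q → Q* = 748.9583, P* = 141.6823.
At the floor P = 148.1, quantity demanded = (182.875 − 148.1)/0.055 = 632.2727.
Sellers' marginal cost at Q' = 632.2727: 93 + 0.065·632.2727 = 134.0977.
ΔQ = 748.9583 − 632.2727 = 116.6856; wedge = 148.1 − 134.0977 = 14.0023.
The triangle = ½ × 116.6856 × 14.0023 = $816.93.

$816.93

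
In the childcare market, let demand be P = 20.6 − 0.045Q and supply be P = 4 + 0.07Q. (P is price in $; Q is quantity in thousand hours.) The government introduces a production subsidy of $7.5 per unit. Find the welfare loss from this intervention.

$244.57 thousand

Competitive equilibrium: 20.6 − 0.045Q = 4 + 0.07Q → Q* = 144.3478, P* = 14.1043.
The subsidy lowers effective supply by 7.5: P = 0.07Q − 3.5.
New quantity: 20.6 − 0.045Q = 0.07Q − 3.5 → Q' = 209.5652.
Overproduction ΔQ = 209.5652 − 144.3478 = 65.2174; wedge = subsidy = 7.5.
The triangle = ½ × 65.2174 × 7.5 = $244.57 thousand.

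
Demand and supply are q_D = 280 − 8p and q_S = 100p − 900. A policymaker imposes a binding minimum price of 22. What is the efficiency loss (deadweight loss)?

529.78

In inverse form: demand p = 35 − 0.125q, supply p = 9 + 0.01q.
Competitive equilibrium: 35 − 0.125q = 9 + 0.01q → q* = 192.5926, p* = 10.9259.
At the floor p = 22, quantity demanded = (35 − 22)/0.125 = 104.
Sellers' marginal cost at q' = 104: 9 + 0.01·104 = 10.04.
Δq = 192.5926 − 104 = 88.5926; wedge = 22 − 10.04 = 11.96.
DWL = ½ × 88.5926 × 11.96 = 529.78.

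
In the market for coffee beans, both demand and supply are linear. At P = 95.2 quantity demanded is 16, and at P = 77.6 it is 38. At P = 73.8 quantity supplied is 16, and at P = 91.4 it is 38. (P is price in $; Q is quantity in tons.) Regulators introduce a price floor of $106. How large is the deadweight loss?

Demand slope = (77.6 − 95.2)/(38 − 16) = −0.8, so P = 108 − 0.8Q.
Supply slope = (91.4 − 73.8)/(38 − 16) = 0.8, so P = 61 + 0.8Q.
Competitive equilibrium: 108 − 0.8Q = 61 + 0.8Q → Q* = 29.375, P* = 84.5.
At the floor P = 106, quantity demanded = (108 − 106)/0.8 = 2.5.
Sellers' marginal cost at Q' = 2.5: 61 + 0.8·2.5 = 63.
ΔQ = 29.375 − 2.5 = 26.875; wedge = 106 − 63 = 43.
DWL = ½ × 26.875 × 43 = $577.81.

$577.81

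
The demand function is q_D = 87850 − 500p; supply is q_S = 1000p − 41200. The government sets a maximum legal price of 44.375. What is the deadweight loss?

2603125.10

In inverse form: demand p = 175.7 − 0.002q, supply p = 41.2 + 0.001q.
Competitive equilibrium: 175.7 − 0.002q = 41.2 + 0.001q → q* = 44833.3333, p* = 86.0333.
At the ceiling p = 44.375, quantity supplied = (44.375 − 41.2)/0.001 = 3175.
Willingness to pay at q' = 3175: 175.7 − 0.002·3175 = 169.35.
Δq = 44833.3333 − 3175 = 41658.3333; wedge = 169.35 − 44.375 = 124.975.
DWL = ½ × 41658.3333 × 124.975 = 2603125.10.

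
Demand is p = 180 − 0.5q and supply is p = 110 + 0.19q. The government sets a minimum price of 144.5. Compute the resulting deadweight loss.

Competitive equilibrium: 180 − 0.5q = 110 + 0.19q → q* = 101.4493, p* = 129.2754.
At the floor p = 144.5, quantity demanded = (180 − 144.5)/0.5 = 71.
Sellers' marginal cost at q' = 71: 110 + 0.19·71 = 123.49.
Δq = 101.4493 − 71 = 30.4493; wedge = 144.5 − 123.49 = 21.01.
Deadweight loss = ½ × 30.4493 × 21.01 = 319.87.

319.87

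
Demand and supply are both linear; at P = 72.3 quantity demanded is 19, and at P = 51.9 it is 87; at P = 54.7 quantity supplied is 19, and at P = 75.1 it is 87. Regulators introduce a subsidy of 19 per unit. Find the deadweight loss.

Demand slope = (51.9 − 72.3)/(87 − 19) = −0.3, so P = 78 − 0.3Q.
Supply slope = (75.1 − 54.7)/(87 − 19) = 0.3, so P = 49 + 0.3Q.
Competitive equilibrium: 78 − 0.3Q = 49 + 0.3Q → Q* = 48.3333, P* = 63.5.
The subsidy lowers effective supply by 19: P = 30 + 0.3Q.
New quantity: 78 − 0.3Q = 30 + 0.3Q → Q' = 80.
Overproduction ΔQ = 80 − 48.3333 = 31.6667; wedge = subsidy = 19.
The triangle = ½ × 31.6667 × 19 = 300.83.

300.83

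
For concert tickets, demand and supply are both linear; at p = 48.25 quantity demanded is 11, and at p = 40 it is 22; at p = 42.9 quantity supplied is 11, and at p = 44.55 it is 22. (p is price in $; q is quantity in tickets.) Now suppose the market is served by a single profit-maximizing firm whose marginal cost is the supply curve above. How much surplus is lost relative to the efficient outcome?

$26.69

Demand slope = (40 − 48.25)/(22 − 11) = −0.75, so p = 56.5 − 0.75q.
Supply slope = (44.55 − 42.9)/(22 − 11) = 0.15, so p = 41.25 + 0.15q.
Competitive equilibrium: 56.5 − 0.75q = 41.25 + 0.15q → q* = 16.9444, p* = 43.7917.
Marginal revenue: MR = 56.5 − 1.5q. Set MR = MC: 56.5 − 1.5q = 41.25 + 0.15q → q_m = 9.2424.
Price p_m = 56.5 − 0.75·9.2424 = 49.5682; MC(q_m) = 41.25 + 0.15·9.2424 = 42.6364.
Competitive q* = 16.9444, so Δq = 7.702; wedge = 49.5682 − 42.6364 = 6.9318.
Welfare loss = ½ × 7.702 × 6.9318 = $26.69.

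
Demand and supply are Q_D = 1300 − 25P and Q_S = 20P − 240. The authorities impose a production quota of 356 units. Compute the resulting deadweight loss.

In inverse form: demand P = 52 − 0.04Q, supply P = 12 + 0.05Q.
Competitive equilibrium: 52 − 0.04Q = 12 + 0.05Q → Q* = 444.4444, P* = 34.2222.
At Q = 356: demand price = 52 − 0.04·356 = 37.76; supply price = 12 + 0.05·356 = 29.8.
ΔQ = 444.4444 − 356 = 88.4444; wedge = 37.76 − 29.8 = 7.96.
Deadweight loss = ½ × 88.4444 × 7.96 = 352.01.

352.01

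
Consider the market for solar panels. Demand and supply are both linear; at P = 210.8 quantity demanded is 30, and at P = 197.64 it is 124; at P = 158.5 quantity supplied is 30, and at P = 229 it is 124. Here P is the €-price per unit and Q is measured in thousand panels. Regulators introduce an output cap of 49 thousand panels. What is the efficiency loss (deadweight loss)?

€703.62 thousand

Demand slope = (197.64 − 210.8)/(124 − 30) = −0.14, so P = 215 − 0.14Q.
Supply slope = (229 − 158.5)/(124 − 30) = 0.75, so P = 136 + 0.75Q.
Competitive equilibrium: 215 − 0.14Q = 136 + 0.75Q → Q* = 88.764, P* = 202.573.
At Q = 49: demand price = 215 − 0.14·49 = 208.14; supply price = 136 + 0.75·49 = 172.75.
ΔQ = 88.764 − 49 = 39.764; wedge = 208.14 − 172.75 = 35.39.
Deadweight loss = ½ × 39.764 × 35.39 = €703.62 thousand.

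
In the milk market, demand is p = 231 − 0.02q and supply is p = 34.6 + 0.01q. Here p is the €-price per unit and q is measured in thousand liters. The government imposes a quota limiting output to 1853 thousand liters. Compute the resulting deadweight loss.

€330457.60 thousand

Competitive equilibrium: 231 − 0.02q = 34.6 + 0.01q → q* = 6546.6667, p* = 100.0667.
At q = 1853: demand price = 231 − 0.02·1853 = 193.94; supply price = 34.6 + 0.01·1853 = 53.13.
Δq = 6546.6667 − 1853 = 4693.6667; wedge = 193.94 − 53.13 = 140.81.
The triangle = ½ × 4693.6667 × 140.81 = €330457.60 thousand.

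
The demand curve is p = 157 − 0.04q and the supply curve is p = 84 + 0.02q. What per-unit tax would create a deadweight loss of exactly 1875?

Competitive equilibrium: 157 − 0.04q = 84 + 0.02q → q* = 1216.6667, p* = 108.3333.
A tax t gives Δq = t/0.06 and wedge t, so DWL = t²/0.12.
t²/0.12 = 1875 → t² = 225 → t = 15.

15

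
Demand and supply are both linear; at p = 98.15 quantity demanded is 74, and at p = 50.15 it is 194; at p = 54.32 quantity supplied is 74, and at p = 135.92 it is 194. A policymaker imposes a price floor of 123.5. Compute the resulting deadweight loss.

5835.96

Demand slope = (50.15 − 98.15)/(194 − 74) = −0.4, so p = 127.75 − 0.4q.
Supply slope = (135.92 − 54.32)/(194 − 74) = 0.68, so p = 4 + 0.68q.
Competitive equilibrium: 127.75 − 0.4q = 4 + 0.68q → q* = 114.5833, p* = 81.9167.
At the floor p = 123.5, quantity demanded = (127.75 − 123.5)/0.4 = 10.625.
Sellers' marginal cost at q' = 10.625: 4 + 0.68·10.625 = 11.225.
Δq = 114.5833 − 10.625 = 103.9583; wedge = 123.5 − 11.225 = 112.275.
Deadweight loss = ½ × 103.9583 × 112.275 = 5835.96.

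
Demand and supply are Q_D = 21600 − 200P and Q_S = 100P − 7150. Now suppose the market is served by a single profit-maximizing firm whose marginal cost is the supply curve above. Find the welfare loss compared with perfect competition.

In inverse form: demand P = 108 − 0.005Q, supply P = 71.5 + 0.01Q.
Competitive equilibrium: 108 − 0.005Q = 71.5 + 0.01Q → Q* = 2433.3333, P* = 95.8333.
Marginal revenue: MR = 108 − 0.01Q. Set MR = MC: 108 − 0.01Q = 71.5 + 0.01Q → Q_m = 1825.
Price P_m = 108 − 0.005·1825 = 98.875; MC(Q_m) = 71.5 + 0.01·1825 = 89.75.
Competitive Q* = 2433.3333, so ΔQ = 608.3333; wedge = 98.875 − 89.75 = 9.125.
Deadweight loss = ½ × 608.3333 × 9.125 = 2775.52.

2775.52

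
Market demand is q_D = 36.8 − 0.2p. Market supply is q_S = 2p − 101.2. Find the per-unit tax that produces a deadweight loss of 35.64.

In inverse form: demand p = 184 − 5q, supply p = 50.6 + 0.5q.
Competitive equilibrium: 184 − 5q = 50.6 + 0.5q → q* = 24.2545, p* = 62.7273.
A tax t gives Δq = t/5.5 and wedge t, so DWL = t²/11.
t²/11 = 35.64 → t² = 392.04 → t = 19.8.

19.8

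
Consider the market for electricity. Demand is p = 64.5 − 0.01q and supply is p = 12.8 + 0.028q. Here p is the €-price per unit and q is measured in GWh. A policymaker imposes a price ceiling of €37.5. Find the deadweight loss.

Competitive equilibrium: 64.5 − 0.01q = 12.8 + 0.028q → q* = 1360.52632, p* = 50.89474.
At the ceiling p = 37.5, quantity supplied = (37.5 − 12.8)/0.028 = 882.14286.
Willingness to pay at q' = 882.14286: 64.5 − 0.01·882.14286 = 55.67857.
Δq = 1360.52632 − 882.14286 = 478.38346; wedge = 55.67857 − 37.5 = 18.17857.
Welfare loss = ½ × 478.38346 × 18.17857 = €4348.16.

€4348.16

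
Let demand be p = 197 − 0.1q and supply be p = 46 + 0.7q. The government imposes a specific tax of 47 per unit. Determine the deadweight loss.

1380.625

Competitive equilibrium: 197 − 0.1q = 46 + 0.7q → q* = 188.75, p* = 178.125.
With the tax, the buyer price exceeds the seller price by 47: (197 − 0.1q) − (46 + 0.7q) = 47 → q' = 130.
Δq = 188.75 − 130 = 58.75; the wedge equals the tax, 47.
Welfare loss = ½ × 58.75 × 47 = 1380.625.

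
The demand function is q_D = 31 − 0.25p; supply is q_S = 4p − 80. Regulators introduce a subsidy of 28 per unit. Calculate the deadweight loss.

In inverse form: demand p = 124 − 4q, supply p = 20 + 0.25q.
Competitive equilibrium: 124 − 4q = 20 + 0.25q → q* = 24.47059, p* = 26.11765.
The subsidy lowers effective supply by 28: p = 0.25q − 8.
New quantity: 124 − 4q = 0.25q − 8 → q' = 31.05882.
Overproduction Δq = 31.05882 − 24.47059 = 6.58823; wedge = subsidy = 28.
Deadweight loss = ½ × 6.58823 × 28 = 92.24.

92.24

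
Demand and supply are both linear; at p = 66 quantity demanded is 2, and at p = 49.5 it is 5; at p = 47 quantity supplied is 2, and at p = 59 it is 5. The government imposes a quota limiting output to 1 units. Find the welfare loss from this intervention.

42.75

Demand slope = (49.5 − 66)/(5 − 2) = −5.5, so p = 77 − 5.5q.
Supply slope = (59 − 47)/(5 − 2) = 4, so p = 39 + 4q.
Competitive equilibrium: 77 − 5.5q = 39 + 4q → q* = 4, p* = 55.
At q = 1: demand price = 77 − 5.5·1 = 71.5; supply price = 39 + 4·1 = 43.
Δq = 4 − 1 = 3; wedge = 71.5 − 43 = 28.5.
DWL = ½ × 3 × 28.5 = 42.75.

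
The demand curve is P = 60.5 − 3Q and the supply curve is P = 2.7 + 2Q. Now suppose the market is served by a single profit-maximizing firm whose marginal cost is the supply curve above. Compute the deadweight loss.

46.98

Competitive equilibrium: 60.5 − 3Q = 2.7 + 2Q → Q* = 11.56, P* = 25.82.
Marginal revenue: MR = 60.5 − 6Q. Set MR = MC: 60.5 − 6Q = 2.7 + 2Q → Q_m = 7.225.
Price P_m = 60.5 − 3·7.225 = 38.825; MC(Q_m) = 2.7 + 2·7.225 = 17.15.
Competitive Q* = 11.56, so ΔQ = 4.335; wedge = 38.825 − 17.15 = 21.675.
DWL = ½ × 4.335 × 21.675 = 46.98.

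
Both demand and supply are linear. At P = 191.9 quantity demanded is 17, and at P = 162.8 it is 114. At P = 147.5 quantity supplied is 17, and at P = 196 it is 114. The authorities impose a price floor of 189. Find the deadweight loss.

840.28

Demand slope = (162.8 − 191.9)/(114 − 17) = −0.3, so P = 197 − 0.3Q.
Supply slope = (196 − 147.5)/(114 − 17) = 0.5, so P = 139 + 0.5Q.
Competitive equilibrium: 197 − 0.3Q = 139 + 0.5Q → Q* = 72.5, P* = 175.25.
At the floor P = 189, quantity demanded = (197 − 189)/0.3 = 26.6667.
Sellers' marginal cost at Q' = 26.6667: 139 + 0.5·26.6667 = 152.3334.
ΔQ = 72.5 − 26.6667 = 45.8333; wedge = 189 − 152.3334 = 36.6666.
Welfare loss = ½ × 45.8333 × 36.6666 = 840.28.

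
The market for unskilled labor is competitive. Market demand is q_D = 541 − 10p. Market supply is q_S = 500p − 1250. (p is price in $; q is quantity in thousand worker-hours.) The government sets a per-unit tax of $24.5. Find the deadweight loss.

$2942.40 thousand

In inverse form: demand p = 54.1 − 0.1q, supply p = 2.5 + 0.002q.
Competitive equilibrium: 54.1 − 0.1q = 2.5 + 0.002q → q* = 505.8824, p* = 3.5118.
With the tax, the buyer price exceeds the seller price by 24.5: (54.1 − 0.1q) − (2.5 + 0.002q) = 24.5 → q' = 265.6863.
Δq = 505.8824 − 265.6863 = 240.1961; the wedge equals the tax, 24.5.
Deadweight loss = ½ × 240.1961 × 24.5 = $2942.40 thousand.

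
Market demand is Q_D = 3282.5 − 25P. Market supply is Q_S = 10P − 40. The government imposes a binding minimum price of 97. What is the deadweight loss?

In inverse form: demand P = 131.3 − 0.04Q, supply P = 4 + 0.1Q.
Competitive equilibrium: 131.3 − 0.04Q = 4 + 0.1Q → Q* = 909.2857, P* = 94.9286.
At the floor P = 97, quantity demanded = (131.3 − 97)/0.04 = 857.5.
Sellers' marginal cost at Q' = 857.5: 4 + 0.1·857.5 = 89.75.
ΔQ = 909.2857 − 857.5 = 51.7857; wedge = 97 − 89.75 = 7.25.
Deadweight loss = ½ × 51.7857 × 7.25 = 187.72.

187.72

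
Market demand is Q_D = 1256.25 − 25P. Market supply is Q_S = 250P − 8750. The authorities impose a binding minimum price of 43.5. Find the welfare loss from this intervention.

In inverse form: demand P = 50.25 − 0.04Q, supply P = 35 + 0.004Q.
Competitive equilibrium: 50.25 − 0.04Q = 35 + 0.004Q → Q* = 346.5909, P* = 36.3864.
At the floor P = 43.5, quantity demanded = (50.25 − 43.5)/0.04 = 168.75.
Sellers' marginal cost at Q' = 168.75: 35 + 0.004·168.75 = 35.675.
ΔQ = 346.5909 − 168.75 = 177.8409; wedge = 43.5 − 35.675 = 7.825.
DWL = ½ × 177.8409 × 7.825 = 695.80.

695.80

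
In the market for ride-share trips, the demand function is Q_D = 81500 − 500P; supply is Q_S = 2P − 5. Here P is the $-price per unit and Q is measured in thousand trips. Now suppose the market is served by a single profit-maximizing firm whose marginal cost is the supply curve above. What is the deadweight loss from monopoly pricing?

$0.40 thousand

In inverse form: demand P = 163 − 0.002Q, supply P = 2.5 + 0.5Q.
Competitive equilibrium: 163 − 0.002Q = 2.5 + 0.5Q → Q* = 319.7211, P* = 162.3606.
Marginal revenue: MR = 163 − 0.004Q. Set MR = MC: 163 − 0.004Q = 2.5 + 0.5Q → Q_m = 318.4524.
Price P_m = 163 − 0.002·318.4524 = 162.3631; MC(Q_m) = 2.5 + 0.5·318.4524 = 161.7262.
Competitive Q* = 319.7211, so ΔQ = 1.2687; wedge = 162.3631 − 161.7262 = 0.6369.
Welfare loss = ½ × 1.2687 × 0.6369 = $0.40 thousand.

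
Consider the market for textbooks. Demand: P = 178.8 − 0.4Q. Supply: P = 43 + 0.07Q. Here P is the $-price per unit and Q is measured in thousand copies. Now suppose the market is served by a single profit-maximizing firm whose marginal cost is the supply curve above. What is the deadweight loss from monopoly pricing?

$4147.18 thousand

Competitive equilibrium: 178.8 − 0.4Q = 43 + 0.07Q → Q* = 288.9362, P* = 63.2255.
Marginal revenue: MR = 178.8 − 0.8Q. Set MR = MC: 178.8 − 0.8Q = 43 + 0.07Q → Q_m = 156.092.
Price P_m = 178.8 − 0.4·156.092 = 116.3632; MC(Q_m) = 43 + 0.07·156.092 = 53.9264.
Competitive Q* = 288.9362, so ΔQ = 132.8442; wedge = 116.3632 − 53.9264 = 62.4368.
DWL = ½ × 132.8442 × 62.4368 = $4147.18 thousand.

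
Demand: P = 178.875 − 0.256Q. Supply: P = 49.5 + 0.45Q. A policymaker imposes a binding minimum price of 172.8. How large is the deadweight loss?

Competitive equilibrium: 178.875 − 0.256Q = 49.5 + 0.45Q → Q* = 183.2507, P* = 131.9628.
At the floor P = 172.8, quantity demanded = (178.875 − 172.8)/0.256 = 23.7305.
Sellers' marginal cost at Q' = 23.7305: 49.5 + 0.45·23.7305 = 60.1787.
ΔQ = 183.2507 − 23.7305 = 159.5202; wedge = 172.8 − 60.1787 = 112.6213.
Welfare loss = ½ × 159.5202 × 112.6213 = 8982.69.

8982.69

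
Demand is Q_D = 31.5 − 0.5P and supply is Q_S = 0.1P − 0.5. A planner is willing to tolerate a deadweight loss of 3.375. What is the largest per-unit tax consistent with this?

9

In inverse form: demand P = 63 − 2Q, supply P = 5 + 10Q.
Competitive equilibrium: 63 − 2Q = 5 + 10Q → Q* = 4.8333, P* = 53.3333.
A tax t gives ΔQ = t/12 and wedge t, so DWL = t²/24.
t²/24 = 3.375 → t² = 81 → t = 9.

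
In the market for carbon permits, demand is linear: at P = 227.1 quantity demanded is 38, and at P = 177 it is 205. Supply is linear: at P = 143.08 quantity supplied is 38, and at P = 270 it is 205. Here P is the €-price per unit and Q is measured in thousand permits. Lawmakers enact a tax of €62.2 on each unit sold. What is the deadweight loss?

Demand slope = (177 − 227.1)/(205 − 38) = −0.3, so P = 238.5 − 0.3Q.
Supply slope = (270 − 143.08)/(205 − 38) = 0.76, so P = 114.2 + 0.76Q.
Competitive equilibrium: 238.5 − 0.3Q = 114.2 + 0.76Q → Q* = 117.26415, P* = 203.32075.
With the tax, the buyer price exceeds the seller price by 62.2: (238.5 − 0.3Q) − (114.2 + 0.76Q) = 62.2 → Q' = 58.58491.
ΔQ = 117.26415 − 58.58491 = 58.67924; the wedge equals the tax, 62.2.
Welfare loss = ½ × 58.67924 × 62.2 = €1824.92 thousand.

€1824.92 thousand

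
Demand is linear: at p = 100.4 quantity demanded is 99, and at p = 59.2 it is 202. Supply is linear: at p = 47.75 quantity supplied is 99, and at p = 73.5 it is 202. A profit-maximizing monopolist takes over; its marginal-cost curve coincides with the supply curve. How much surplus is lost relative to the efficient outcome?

1528.16

Demand slope = (59.2 − 100.4)/(202 − 99) = −0.4, so p = 140 − 0.4q.
Supply slope = (73.5 − 47.75)/(202 − 99) = 0.25, so p = 23 + 0.25q.
Competitive equilibrium: 140 − 0.4q = 23 + 0.25q → q* = 180, p* = 68.
Marginal revenue: MR = 140 − 0.8q. Set MR = MC: 140 − 0.8q = 23 + 0.25q → q_m = 111.4286.
Price p_m = 140 − 0.4·111.4286 = 95.4286; MC(q_m) = 23 + 0.25·111.4286 = 50.8572.
Competitive q* = 180, so Δq = 68.5714; wedge = 95.4286 − 50.8572 = 44.5714.
Welfare loss = ½ × 68.5714 × 44.5714 = 1528.16.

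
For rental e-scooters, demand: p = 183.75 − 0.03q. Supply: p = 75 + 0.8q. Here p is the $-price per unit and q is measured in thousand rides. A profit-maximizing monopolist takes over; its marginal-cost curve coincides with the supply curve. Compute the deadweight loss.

$8.67 thousand

Competitive equilibrium: 183.75 − 0.03q = 75 + 0.8q → q* = 131.0241, p* = 179.8193.
Marginal revenue: MR = 183.75 − 0.06q. Set MR = MC: 183.75 − 0.06q = 75 + 0.8q → q_m = 126.4535.
Price p_m = 183.75 − 0.03·126.4535 = 179.9564; MC(q_m) = 75 + 0.8·126.4535 = 176.1628.
Competitive q* = 131.0241, so Δq = 4.5706; wedge = 179.9564 − 176.1628 = 3.7936.
Deadweight loss = ½ × 4.5706 × 3.7936 = $8.67 thousand.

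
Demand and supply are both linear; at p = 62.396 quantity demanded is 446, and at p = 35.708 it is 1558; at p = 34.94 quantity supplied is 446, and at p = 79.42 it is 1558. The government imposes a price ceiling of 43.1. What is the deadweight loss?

Demand slope = (35.708 − 62.396)/(1558 − 446) = −0.024, so p = 73.1 − 0.024q.
Supply slope = (79.42 − 34.94)/(1558 − 446) = 0.04, so p = 17.1 + 0.04q.
Competitive equilibrium: 73.1 − 0.024q = 17.1 + 0.04q → q* = 875, p* = 52.1.
At the ceiling p = 43.1, quantity supplied = (43.1 − 17.1)/0.04 = 650.
Willingness to pay at q' = 650: 73.1 − 0.024·650 = 57.5.
Δq = 875 − 650 = 225; wedge = 57.5 − 43.1 = 14.4.
The triangle = ½ × 225 × 14.4 = 1620.

1620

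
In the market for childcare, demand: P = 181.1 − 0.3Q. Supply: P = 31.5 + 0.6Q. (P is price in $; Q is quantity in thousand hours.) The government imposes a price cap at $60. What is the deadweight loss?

$6342.73 thousand

Competitive equilibrium: 181.1 − 0.3Q = 31.5 + 0.6Q → Q* = 166.2222, P* = 131.2333.
At the ceiling P = 60, quantity supplied = (60 − 31.5)/0.6 = 47.5.
Willingness to pay at Q' = 47.5: 181.1 − 0.3·47.5 = 166.85.
ΔQ = 166.2222 − 47.5 = 118.7222; wedge = 166.85 − 60 = 106.85.
DWL = ½ × 118.7222 × 106.85 = $6342.73 thousand.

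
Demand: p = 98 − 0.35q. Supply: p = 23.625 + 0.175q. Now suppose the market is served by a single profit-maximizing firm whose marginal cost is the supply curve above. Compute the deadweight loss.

Competitive equilibrium: 98 − 0.35q = 23.625 + 0.175q → q* = 141.6667, p* = 48.4167.
Marginal revenue: MR = 98 − 0.7q. Set MR = MC: 98 − 0.7q = 23.625 + 0.175q → q_m = 85.
Price p_m = 98 − 0.35·85 = 68.25; MC(q_m) = 23.625 + 0.175·85 = 38.5.
Competitive q* = 141.6667, so Δq = 56.6667; wedge = 68.25 − 38.5 = 29.75.
The triangle = ½ × 56.6667 × 29.75 = 842.92.

842.92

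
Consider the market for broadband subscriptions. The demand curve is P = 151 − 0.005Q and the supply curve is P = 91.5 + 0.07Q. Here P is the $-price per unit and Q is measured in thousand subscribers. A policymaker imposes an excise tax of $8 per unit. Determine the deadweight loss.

$426.67 thousand

Competitive equilibrium: 151 − 0.005Q = 91.5 + 0.07Q → Q* = 793.3333, P* = 147.0333.
With the tax, the buyer price exceeds the seller price by 8: (151 − 0.005Q) − (91.5 + 0.07Q) = 8 → Q' = 686.6667.
ΔQ = 793.3333 − 686.6667 = 106.6666; the wedge equals the tax, 8.
Deadweight loss = ½ × 106.6666 × 8 = $426.67 thousand.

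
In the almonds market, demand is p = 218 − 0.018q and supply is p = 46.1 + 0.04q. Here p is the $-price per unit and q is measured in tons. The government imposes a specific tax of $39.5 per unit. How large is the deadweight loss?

$13450.43

Competitive equilibrium: 218 − 0.018q = 46.1 + 0.04q → q* = 2963.7931, p* = 164.6517.
With the tax, the buyer price exceeds the seller price by 39.5: (218 − 0.018q) − (46.1 + 0.04q) = 39.5 → q' = 2282.7586.
Δq = 2963.7931 − 2282.7586 = 681.0345; the wedge equals the tax, 39.5.
The triangle = ½ × 681.0345 × 39.5 = $13450.43.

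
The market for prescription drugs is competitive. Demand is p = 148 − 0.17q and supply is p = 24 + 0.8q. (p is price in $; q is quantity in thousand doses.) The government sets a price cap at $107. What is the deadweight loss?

$281.34 thousand

Competitive equilibrium: 148 − 0.17q = 24 + 0.8q → q* = 127.8351, p* = 126.268.
At the ceiling p = 107, quantity supplied = (107 − 24)/0.8 = 103.75.
Willingness to pay at q' = 103.75: 148 − 0.17·103.75 = 130.3625.
Δq = 127.8351 − 103.75 = 24.0851; wedge = 130.3625 − 107 = 23.3625.
DWL = ½ × 24.0851 × 23.3625 = $281.34 thousand.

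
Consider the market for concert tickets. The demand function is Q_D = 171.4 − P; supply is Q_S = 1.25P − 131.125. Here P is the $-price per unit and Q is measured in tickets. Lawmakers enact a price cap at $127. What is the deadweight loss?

In inverse form: demand P = 171.4 − Q, supply P = 104.9 + 0.8Q.
Competitive equilibrium: 171.4 − Q = 104.9 + 0.8Q → Q* = 36.9444, P* = 134.4556.
At the ceiling P = 127, quantity supplied = (127 − 104.9)/0.8 = 27.625.
Willingness to pay at Q' = 27.625: 171.4 − 1·27.625 = 143.775.
ΔQ = 36.9444 − 27.625 = 9.3194; wedge = 143.775 − 127 = 16.775.
Deadweight loss = ½ × 9.3194 × 16.775 = $78.17.

$78.17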